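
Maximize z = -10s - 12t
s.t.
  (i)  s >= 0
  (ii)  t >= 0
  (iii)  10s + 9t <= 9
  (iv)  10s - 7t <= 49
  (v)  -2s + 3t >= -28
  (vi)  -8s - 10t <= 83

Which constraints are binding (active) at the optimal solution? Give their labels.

(i) and (ii)

Vertices and z = -10s - 12t:
  (0, 0) → z = 0
  (0, 1) → z = -12
  (9/10, 0) → z = -9

The maximum is at (0, 0). Substituting into each constraint, equality holds for (i) and (ii); the remaining constraints have slack.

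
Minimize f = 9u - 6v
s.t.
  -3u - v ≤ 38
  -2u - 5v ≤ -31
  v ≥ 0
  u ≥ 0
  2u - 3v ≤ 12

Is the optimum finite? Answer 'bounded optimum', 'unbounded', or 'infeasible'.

From the feasible point (0, 31/5), moving in the direction (0, 1) keeps every constraint satisfied while f decreases without bound.

unbounded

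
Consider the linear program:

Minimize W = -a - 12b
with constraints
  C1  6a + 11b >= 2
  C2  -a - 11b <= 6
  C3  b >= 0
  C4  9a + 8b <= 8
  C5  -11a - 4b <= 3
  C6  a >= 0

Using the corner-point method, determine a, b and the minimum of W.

Extreme points and W = -a - 12b:
  (1/3, 0) → W = -1/3
  (0, 2/11) → W = -24/11
  (8/9, 0) → W = -8/9
  (0, 1) → W = -12

a = 0, b = 1, minimum W = -12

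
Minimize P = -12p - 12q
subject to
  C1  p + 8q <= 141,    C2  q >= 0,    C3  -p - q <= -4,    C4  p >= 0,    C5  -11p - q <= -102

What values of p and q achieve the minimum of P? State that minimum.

p = 141, q = 0, minimum P = -1692

Extreme points and P = -12p - 12q:
  (141, 0) → P = -1692
  (225/29, 483/29) → P = -8496/29
  (102/11, 0) → P = -1224/11

The binding constraints are p + 8q = 141 and q = 0.
Solving simultaneously gives p = 141, q = 0.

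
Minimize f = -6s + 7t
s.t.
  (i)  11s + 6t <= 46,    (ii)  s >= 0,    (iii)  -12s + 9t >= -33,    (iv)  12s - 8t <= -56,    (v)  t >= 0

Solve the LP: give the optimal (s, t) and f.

s = 0, t = 7, minimum f = 49

Feasible corners and f = -6s + 7t:
  (0, 23/3) → f = 161/3
  (1/5, 73/10) → f = 499/10
  (0, 7) → f = 49

The optimum lies where s = 0 and 12s - 8t = -56.
Solving simultaneously gives s = 0, t = 7.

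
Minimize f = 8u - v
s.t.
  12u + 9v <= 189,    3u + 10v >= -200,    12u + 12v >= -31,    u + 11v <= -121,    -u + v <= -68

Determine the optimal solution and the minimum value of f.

Corner points and f = 8u - v:
  (1230/31, -989/31) → f = 10829/31
  (267/7, -209/7) → f = 335
  (480/13, -404/13) → f = 4244/13

The optimum lies where 3u + 10v = -200 and -u + v = -68.
Solving simultaneously gives u = 480/13, v = -404/13.

u = 480/13, v = -404/13, minimum f = 4244/13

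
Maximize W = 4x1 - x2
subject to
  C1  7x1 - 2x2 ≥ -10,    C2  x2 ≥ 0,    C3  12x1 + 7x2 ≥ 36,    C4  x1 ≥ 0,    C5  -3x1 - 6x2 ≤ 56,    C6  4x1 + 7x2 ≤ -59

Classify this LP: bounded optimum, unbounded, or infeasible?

The boundaries 7x1 - 2x2 = -10 and 12x1 + 7x2 = 36 meet at (2/73, 372/73), but that point violates 4x1 + 7x2 ≤ -59. Every candidate vertex is excluded by some other constraint, so the feasible region is empty.

infeasible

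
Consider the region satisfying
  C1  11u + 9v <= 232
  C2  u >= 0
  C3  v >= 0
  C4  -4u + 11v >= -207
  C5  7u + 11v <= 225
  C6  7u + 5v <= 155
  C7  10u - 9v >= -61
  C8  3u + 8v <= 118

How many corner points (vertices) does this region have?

5

Intersecting each pair of boundary lines and keeping only the points that satisfy every inequality leaves:
  (232/11, 0)
  (794/61, 602/61)
  (0, 0)
  (0, 61/9)
  (574/107, 1363/107)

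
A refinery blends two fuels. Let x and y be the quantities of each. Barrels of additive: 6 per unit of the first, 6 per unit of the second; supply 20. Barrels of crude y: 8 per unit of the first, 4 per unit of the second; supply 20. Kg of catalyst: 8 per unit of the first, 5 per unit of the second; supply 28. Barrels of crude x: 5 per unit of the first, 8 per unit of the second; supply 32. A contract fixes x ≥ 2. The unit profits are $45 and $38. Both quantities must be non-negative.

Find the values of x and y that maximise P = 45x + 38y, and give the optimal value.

x = 2, y = 1, maximum P = 128

Corner points and P = 45x + 38y:
  (5/2, 0) → P = 225/2
  (2, 0) → P = 90
  (2, 1) → P = 128

The optimum lies where 8x + 4y = 20 and x = 2.
Solving simultaneously gives x = 2, y = 1.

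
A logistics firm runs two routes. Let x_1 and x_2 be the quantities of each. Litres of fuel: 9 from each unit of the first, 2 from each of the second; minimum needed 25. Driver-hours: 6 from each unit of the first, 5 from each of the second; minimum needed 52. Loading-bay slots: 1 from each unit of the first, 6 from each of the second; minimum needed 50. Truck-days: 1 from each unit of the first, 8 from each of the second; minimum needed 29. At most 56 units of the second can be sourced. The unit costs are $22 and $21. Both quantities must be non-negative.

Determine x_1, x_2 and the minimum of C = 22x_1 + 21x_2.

x_1 = 2, x_2 = 8, minimum C = 212

Extreme points and C = 22x_1 + 21x_2:
  (0, 25/2) → C = 525/2
  (0, 56) → C = 1176
  (50, 0) → C = 1100
  (7/11, 106/11) → C = 2380/11
  (2, 8) → C = 212
The feasible region is unbounded (it extends along (1, 0)), but C strictly increases along every unbounded feasible direction, so there is no improving ray and the minimum is attained at a vertex.

The binding constraints are 6x_1 + 5x_2 = 52 and x_1 + 6x_2 = 50.
Solving simultaneously gives x_1 = 2, x_2 = 8.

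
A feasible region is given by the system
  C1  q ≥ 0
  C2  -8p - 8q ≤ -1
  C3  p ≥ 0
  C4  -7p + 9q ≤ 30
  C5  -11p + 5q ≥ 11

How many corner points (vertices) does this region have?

3

Pairwise boundary intersections that survive every other constraint:
  (0, 10/3)
  (0, 11/5)
  (51/64, 253/64)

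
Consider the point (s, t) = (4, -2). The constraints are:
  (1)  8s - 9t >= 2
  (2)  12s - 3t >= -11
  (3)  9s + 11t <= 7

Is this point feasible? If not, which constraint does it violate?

Constraint (3): 9s + 11t = 14, which is not ≤ 7. All other constraints are satisfied.

not feasible — violates (3)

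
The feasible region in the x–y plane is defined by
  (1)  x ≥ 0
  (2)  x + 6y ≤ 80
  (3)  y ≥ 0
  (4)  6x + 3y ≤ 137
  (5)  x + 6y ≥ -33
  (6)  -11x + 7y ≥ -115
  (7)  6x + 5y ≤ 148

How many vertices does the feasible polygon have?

The feasible vertices (each the meet of two boundaries and inside every other half-plane) are:
  (0, 40/3)
  (0, 0)
  (488/31, 332/31)
  (115/11, 0)
  (1611/97, 938/97)

5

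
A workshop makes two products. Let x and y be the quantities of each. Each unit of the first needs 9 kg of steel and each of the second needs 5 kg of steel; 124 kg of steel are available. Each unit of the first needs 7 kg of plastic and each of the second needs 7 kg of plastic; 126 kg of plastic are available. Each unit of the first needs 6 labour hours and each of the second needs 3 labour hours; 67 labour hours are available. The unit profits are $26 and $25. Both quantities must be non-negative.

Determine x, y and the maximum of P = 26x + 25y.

x = 13/3, y = 41/3, maximum P = 1363/3

Corner points and P = 26x + 25y:
  (0, 0) → P = 0
  (0, 18) → P = 450
  (67/6, 0) → P = 871/3
  (13/3, 41/3) → P = 1363/3

At the optimal vertex, 7x + 7y = 126 and 6x + 3y = 67.
Solving simultaneously gives x = 13/3, y = 41/3.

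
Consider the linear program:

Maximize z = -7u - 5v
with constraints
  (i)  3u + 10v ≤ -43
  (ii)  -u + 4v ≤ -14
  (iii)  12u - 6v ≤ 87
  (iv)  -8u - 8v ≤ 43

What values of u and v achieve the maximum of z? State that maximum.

Feasible corners and z = -7u - 5v:
  (-16/11, -85/22) → z = 59/2
  (102/23, -259/46) → z = -133/46
  (-3/2, -31/8) → z = 239/8
  (73/24, -101/12) → z = 499/24

u = -3/2, v = -31/8, maximum z = 239/8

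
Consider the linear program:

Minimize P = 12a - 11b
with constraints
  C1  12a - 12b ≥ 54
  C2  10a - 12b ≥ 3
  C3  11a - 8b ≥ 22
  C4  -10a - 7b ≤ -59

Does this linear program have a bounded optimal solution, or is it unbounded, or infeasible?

bounded optimum

Feasible corners and P = 12a - 11b:
  (51/2, 21) → P = 75
  (181/34, 14/17) → P = 932/17
The feasible region has finitely many vertices and no improving ray; the minimum is 932/17 at (181/34, 14/17).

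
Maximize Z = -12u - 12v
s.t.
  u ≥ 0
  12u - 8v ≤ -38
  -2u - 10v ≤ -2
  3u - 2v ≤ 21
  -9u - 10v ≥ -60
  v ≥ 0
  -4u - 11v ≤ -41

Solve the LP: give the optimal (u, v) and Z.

u = 0, v = 19/4, maximum Z = -57

Extreme points and Z = -12u - 12v:
  (0, 19/4) → Z = -57
  (0, 6) → Z = -72
  (25/48, 177/32) → Z = -581/8

The optimum lies where u = 0 and 12u - 8v = -38.
Solving simultaneously gives u = 0, v = 19/4.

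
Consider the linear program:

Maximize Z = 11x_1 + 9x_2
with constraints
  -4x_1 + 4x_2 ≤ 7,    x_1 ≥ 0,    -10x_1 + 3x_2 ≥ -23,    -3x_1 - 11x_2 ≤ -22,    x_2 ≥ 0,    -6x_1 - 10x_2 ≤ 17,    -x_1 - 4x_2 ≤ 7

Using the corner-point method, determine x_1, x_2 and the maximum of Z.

x_1 = 113/28, x_2 = 81/14, maximum Z = 2701/28

Extreme points and Z = 11x_1 + 9x_2:
  (113/28, 81/14) → Z = 2701/28
  (11/56, 109/56) → Z = 551/28
  (319/119, 151/119) → Z = 4868/119

The optimum lies where -4x_1 + 4x_2 = 7 and -10x_1 + 3x_2 = -23.
Solving simultaneously gives x_1 = 113/28, x_2 = 81/14.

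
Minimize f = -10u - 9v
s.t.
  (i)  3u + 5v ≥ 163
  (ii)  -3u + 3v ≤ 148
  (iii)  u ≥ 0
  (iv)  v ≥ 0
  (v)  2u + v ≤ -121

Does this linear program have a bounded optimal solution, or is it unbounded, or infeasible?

infeasible

The boundaries 3u + 5v = 163 and u = 0 meet at (0, 163/5), but that point violates 2u + v ≤ -121. Every candidate vertex is excluded by some other constraint, so the feasible region is empty.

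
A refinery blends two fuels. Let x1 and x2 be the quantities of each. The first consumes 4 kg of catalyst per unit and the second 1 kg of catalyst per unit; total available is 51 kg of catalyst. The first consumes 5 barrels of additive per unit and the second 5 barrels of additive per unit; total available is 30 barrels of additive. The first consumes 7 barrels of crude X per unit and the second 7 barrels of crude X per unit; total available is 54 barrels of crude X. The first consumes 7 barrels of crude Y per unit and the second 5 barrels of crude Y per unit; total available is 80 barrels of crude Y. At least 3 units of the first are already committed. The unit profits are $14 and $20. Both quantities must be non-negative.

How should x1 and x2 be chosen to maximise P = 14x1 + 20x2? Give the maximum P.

x1 = 3, x2 = 3, maximum P = 102

Feasible corners and P = 14x1 + 20x2:
  (6, 0) → P = 84
  (3, 0) → P = 42
  (3, 3) → P = 102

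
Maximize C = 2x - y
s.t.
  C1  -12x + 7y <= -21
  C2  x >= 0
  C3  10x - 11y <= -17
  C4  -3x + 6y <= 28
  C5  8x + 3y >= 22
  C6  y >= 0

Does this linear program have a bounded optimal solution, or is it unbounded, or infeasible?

bounded optimum

Vertices and C = 2x - y:
  (175/31, 207/31) → C = 143/31
  (322/51, 133/17) → C = 245/51
  (206/27, 229/27) → C = 61/9
The feasible region has finitely many vertices and no improving ray; the maximum is 61/9 at (206/27, 229/27).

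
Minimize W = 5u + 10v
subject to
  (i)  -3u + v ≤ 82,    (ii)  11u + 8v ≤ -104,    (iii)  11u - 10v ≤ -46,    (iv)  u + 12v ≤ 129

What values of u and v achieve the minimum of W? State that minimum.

Corner points and W = 5u + 10v:
  (-774/19, -764/19) → W = -11510/19
  (-855/37, 469/37) → W = 415/37
  (-64/9, -29/9) → W = -610/9
  (-570/31, 1523/124) → W = 1915/62

u = -774/19, v = -764/19, minimum W = -11510/19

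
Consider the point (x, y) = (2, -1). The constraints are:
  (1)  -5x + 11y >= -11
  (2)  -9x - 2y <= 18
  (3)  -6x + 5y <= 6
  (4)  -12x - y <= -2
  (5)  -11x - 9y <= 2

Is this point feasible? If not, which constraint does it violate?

not feasible — violates (1)

Constraint (1): -5x + 11y = -21, which is not ≥ -11. All other constraints are satisfied.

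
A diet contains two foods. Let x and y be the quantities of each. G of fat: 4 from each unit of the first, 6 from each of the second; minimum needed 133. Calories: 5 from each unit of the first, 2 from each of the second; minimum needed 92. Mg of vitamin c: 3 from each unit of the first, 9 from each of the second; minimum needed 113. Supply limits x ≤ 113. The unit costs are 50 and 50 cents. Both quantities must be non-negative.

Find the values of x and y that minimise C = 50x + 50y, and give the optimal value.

x = 13, y = 27/2, minimum C = 1325

The feasible region is unbounded (it extends along (0, 1)), but C strictly increases along every unbounded feasible direction, so there is no improving ray and the minimum is attained at a vertex.

The binding constraints are 4x + 6y = 133 and 5x + 2y = 92.
Solving simultaneously gives x = 13, y = 27/2.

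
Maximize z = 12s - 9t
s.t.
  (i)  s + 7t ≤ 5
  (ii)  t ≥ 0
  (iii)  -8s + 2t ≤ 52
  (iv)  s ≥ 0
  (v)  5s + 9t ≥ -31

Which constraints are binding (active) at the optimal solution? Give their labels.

Vertices and z = 12s - 9t:
  (5, 0) → z = 60
  (0, 5/7) → z = -45/7
  (0, 0) → z = 0

The maximum is at (5, 0). Substituting into each constraint, equality holds for (i) and (ii); the remaining constraints have slack.

(i) and (ii)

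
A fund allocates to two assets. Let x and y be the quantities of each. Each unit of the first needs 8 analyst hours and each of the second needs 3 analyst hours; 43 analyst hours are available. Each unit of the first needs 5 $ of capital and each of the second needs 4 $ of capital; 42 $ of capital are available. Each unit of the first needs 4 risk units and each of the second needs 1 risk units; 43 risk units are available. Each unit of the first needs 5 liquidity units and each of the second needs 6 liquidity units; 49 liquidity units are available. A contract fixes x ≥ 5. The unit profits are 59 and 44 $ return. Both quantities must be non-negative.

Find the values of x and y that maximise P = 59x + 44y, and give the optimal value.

x = 5, y = 1, maximum P = 339

Corner points and P = 59x + 44y:
  (43/8, 0) → P = 2537/8
  (5, 0) → P = 295
  (5, 1) → P = 339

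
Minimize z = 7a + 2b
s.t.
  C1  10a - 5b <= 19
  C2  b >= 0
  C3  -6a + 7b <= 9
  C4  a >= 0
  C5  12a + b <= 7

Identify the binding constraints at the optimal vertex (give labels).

Vertices and z = 7a + 2b:
  (0, 0) → z = 0
  (7/12, 0) → z = 49/12
  (0, 9/7) → z = 18/7
  (4/9, 5/3) → z = 58/9

The minimum is at (0, 0). Substituting into each constraint, equality holds for C2 and C4; the remaining constraints have slack.

C2 and C4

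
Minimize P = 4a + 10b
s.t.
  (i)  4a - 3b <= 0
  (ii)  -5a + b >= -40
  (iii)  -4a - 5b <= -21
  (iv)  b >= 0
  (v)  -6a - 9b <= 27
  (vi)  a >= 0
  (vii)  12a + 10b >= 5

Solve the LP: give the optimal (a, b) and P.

a = 63/32, b = 21/8, minimum P = 273/8

Corner points and P = 4a + 10b:
  (120/11, 160/11) → P = 2080/11
  (63/32, 21/8) → P = 273/8
  (0, 21/5) → P = 42
The feasible region is unbounded (it extends along (0, 1), (1, 5)), but P strictly increases along every unbounded feasible direction, so there is no improving ray and the minimum is attained at a vertex.

At the optimal vertex, 4a - 3b = 0 and -4a - 5b = -21.
Solving simultaneously gives a = 63/32, b = 21/8.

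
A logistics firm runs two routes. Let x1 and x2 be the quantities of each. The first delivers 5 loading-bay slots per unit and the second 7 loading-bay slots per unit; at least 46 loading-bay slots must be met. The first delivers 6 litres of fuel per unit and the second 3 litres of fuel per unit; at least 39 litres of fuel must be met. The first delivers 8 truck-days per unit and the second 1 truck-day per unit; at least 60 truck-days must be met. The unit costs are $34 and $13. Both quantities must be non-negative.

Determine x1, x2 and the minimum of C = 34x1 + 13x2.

Vertices and C = 34x1 + 13x2:
  (0, 60) → C = 780
  (46/5, 0) → C = 1564/5
  (22/3, 4/3) → C = 800/3
The feasible region is unbounded (it extends along (0, 1), (1, 0)), but C strictly increases along every unbounded feasible direction, so there is no improving ray and the minimum is attained at a vertex.

x1 = 22/3, x2 = 4/3, minimum C = 800/3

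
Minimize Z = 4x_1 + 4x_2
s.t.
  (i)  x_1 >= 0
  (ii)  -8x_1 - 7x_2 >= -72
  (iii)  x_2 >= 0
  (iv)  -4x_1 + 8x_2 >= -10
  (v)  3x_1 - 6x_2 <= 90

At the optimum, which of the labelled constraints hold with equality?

Corner points and Z = 4x_1 + 4x_2:
  (0, 72/7) → Z = 288/7
  (0, 0) → Z = 0
  (323/46, 52/23) → Z = 854/23
  (5/2, 0) → Z = 10

The minimum is at (0, 0). Substituting into each constraint, equality holds for (i) and (iii); the remaining constraints have slack.

(i) and (iii)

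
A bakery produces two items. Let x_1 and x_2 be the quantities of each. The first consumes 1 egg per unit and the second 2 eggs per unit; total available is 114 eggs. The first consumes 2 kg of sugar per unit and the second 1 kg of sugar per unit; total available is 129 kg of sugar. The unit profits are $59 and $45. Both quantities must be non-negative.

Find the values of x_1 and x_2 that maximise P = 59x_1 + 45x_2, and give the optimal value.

Corner points and P = 59x_1 + 45x_2:
  (0, 0) → P = 0
  (0, 57) → P = 2565
  (129/2, 0) → P = 7611/2
  (48, 33) → P = 4317

The optimum lies where x_1 + 2x_2 = 114 and 2x_1 + x_2 = 129.
Solving simultaneously gives x_1 = 48, x_2 = 33.

x_1 = 48, x_2 = 33, maximum P = 4317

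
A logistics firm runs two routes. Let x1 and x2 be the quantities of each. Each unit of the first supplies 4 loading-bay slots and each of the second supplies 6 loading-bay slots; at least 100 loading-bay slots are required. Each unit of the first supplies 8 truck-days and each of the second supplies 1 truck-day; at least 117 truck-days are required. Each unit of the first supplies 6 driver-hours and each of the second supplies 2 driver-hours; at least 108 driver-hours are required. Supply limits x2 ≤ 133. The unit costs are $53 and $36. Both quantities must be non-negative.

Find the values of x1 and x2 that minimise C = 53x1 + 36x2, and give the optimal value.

x1 = 16, x2 = 6, minimum C = 1064

Extreme points and C = 53x1 + 36x2:
  (0, 117) → C = 4212
  (0, 133) → C = 4788
  (25, 0) → C = 1325
  (16, 6) → C = 1064
  (63/5, 81/5) → C = 1251
The feasible region is unbounded (it extends along (1, 0)), but C strictly increases along every unbounded feasible direction, so there is no improving ray and the minimum is attained at a vertex.

The binding constraints are 4x1 + 6x2 = 100 and 6x1 + 2x2 = 108.
Solving simultaneously gives x1 = 16, x2 = 6.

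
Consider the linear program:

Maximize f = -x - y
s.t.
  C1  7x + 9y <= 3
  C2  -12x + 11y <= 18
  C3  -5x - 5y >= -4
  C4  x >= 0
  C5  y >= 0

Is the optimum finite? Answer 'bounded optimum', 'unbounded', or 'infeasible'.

bounded optimum

Extreme points and f = -x - y:
  (0, 1/3) → f = -1/3
  (3/7, 0) → f = -3/7
  (0, 0) → f = 0
The feasible region has finitely many vertices and no improving ray; the maximum is 0 at (0, 0).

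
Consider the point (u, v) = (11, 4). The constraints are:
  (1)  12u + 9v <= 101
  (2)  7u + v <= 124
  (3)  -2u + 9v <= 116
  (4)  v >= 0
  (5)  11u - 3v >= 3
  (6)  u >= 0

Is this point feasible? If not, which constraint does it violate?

Constraint (1): 12u + 9v = 168, which is not ≤ 101. All other constraints are satisfied.

not feasible — violates (1)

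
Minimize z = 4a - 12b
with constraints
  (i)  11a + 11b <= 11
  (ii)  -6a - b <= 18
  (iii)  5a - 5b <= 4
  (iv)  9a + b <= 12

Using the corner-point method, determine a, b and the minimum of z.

a = -19/5, b = 24/5, minimum z = -364/5

Vertices and z = 4a - 12b:
  (-19/5, 24/5) → z = -364/5
  (9/10, 1/10) → z = 12/5
  (-86/35, -114/35) → z = 1024/35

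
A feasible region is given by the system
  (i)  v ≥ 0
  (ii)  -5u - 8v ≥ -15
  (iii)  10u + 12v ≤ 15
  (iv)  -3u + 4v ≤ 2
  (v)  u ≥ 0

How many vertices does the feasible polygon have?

4

Pairwise boundary intersections that survive every other constraint:
  (3/2, 0)
  (0, 0)
  (9/19, 65/76)
  (0, 1/2)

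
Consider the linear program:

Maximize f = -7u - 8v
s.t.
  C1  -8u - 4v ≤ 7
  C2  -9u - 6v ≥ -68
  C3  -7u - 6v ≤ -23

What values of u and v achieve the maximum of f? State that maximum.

u = 45/2, v = -269/12, maximum f = 131/6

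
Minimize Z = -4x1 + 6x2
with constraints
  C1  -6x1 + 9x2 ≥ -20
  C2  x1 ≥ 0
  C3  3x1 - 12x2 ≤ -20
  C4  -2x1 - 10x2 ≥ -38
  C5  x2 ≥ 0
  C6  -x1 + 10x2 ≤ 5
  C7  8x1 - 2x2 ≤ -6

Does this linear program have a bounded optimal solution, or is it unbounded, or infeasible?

The boundaries x1 = 0 and -2x1 - 10x2 = -38 meet at (0, 19/5), but that point violates -x1 + 10x2 ≤ 5. Every candidate vertex is excluded by some other constraint, so the feasible region is empty.

infeasible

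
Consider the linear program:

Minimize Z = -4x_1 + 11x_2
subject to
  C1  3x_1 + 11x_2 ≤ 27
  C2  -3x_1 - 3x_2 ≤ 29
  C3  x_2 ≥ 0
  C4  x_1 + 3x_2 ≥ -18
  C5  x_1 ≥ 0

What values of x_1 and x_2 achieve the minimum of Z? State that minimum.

x_1 = 9, x_2 = 0, minimum Z = -36

Extreme points and Z = -4x_1 + 11x_2:
  (9, 0) → Z = -36
  (0, 27/11) → Z = 27
  (0, 0) → Z = 0

At the optimal vertex, 3x_1 + 11x_2 = 27 and x_2 = 0.
Solving simultaneously gives x_1 = 9, x_2 = 0.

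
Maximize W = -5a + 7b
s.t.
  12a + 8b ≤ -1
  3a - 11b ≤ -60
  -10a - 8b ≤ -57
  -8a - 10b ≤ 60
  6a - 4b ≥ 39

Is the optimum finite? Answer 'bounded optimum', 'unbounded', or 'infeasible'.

The boundaries 12a + 8b = -1 and -10a - 8b = -57 meet at (-29, 347/8), but that point violates 6a - 4b ≥ 39. Every candidate vertex is excluded by some other constraint, so the feasible region is empty.

infeasible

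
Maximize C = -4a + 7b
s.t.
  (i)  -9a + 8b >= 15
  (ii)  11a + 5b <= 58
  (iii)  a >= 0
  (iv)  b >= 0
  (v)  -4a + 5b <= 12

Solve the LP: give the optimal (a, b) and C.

a = 21/13, b = 48/13, maximum C = 252/13

Feasible corners and C = -4a + 7b:
  (0, 15/8) → C = 105/8
  (21/13, 48/13) → C = 252/13
  (0, 12/5) → C = 84/5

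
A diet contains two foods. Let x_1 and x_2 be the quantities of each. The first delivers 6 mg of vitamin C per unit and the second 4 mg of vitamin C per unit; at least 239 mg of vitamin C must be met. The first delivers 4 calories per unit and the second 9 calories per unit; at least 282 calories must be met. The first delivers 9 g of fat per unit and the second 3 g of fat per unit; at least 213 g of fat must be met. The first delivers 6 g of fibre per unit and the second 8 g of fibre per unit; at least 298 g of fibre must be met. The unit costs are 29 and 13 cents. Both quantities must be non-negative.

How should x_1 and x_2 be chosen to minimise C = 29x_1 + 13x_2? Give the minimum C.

Vertices and C = 29x_1 + 13x_2:
  (0, 71) → C = 923
  (141/2, 0) → C = 4089/2
  (1023/38, 368/19) → C = 2065/2
  (15/2, 97/2) → C = 848
The feasible region is unbounded (it extends along (0, 1), (1, 0)), but C strictly increases along every unbounded feasible direction, so there is no improving ray and the minimum is attained at a vertex.

The binding constraints are 6x_1 + 4x_2 = 239 and 9x_1 + 3x_2 = 213.
Solving simultaneously gives x_1 = 15/2, x_2 = 97/2.

x_1 = 15/2, x_2 = 97/2, minimum C = 848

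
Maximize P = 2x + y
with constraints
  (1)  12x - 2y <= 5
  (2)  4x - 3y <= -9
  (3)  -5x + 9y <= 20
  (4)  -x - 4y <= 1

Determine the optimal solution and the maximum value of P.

Vertices and P = 2x + y:
  (-1, 5/3) → P = -1/3
  (-39/19, 5/19) → P = -73/19
  (-89/29, 15/29) → P = -163/29

x = -1, y = 5/3, maximum P = -1/3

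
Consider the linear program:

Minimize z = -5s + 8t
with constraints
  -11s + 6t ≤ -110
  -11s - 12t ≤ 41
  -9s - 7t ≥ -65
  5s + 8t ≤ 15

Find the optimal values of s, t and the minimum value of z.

s = 1067/31, t = -1084/31, minimum z = -14007/31

Corner points and z = -5s + 8t:
  (179/33, -151/18) → z = -9329/99
  (485/59, -385/118) → z = -3965/59
  (1067/31, -1084/31) → z = -14007/31
  (415/37, -190/37) → z = -3595/37

The optimum lies where -11s - 12t = 41 and -9s - 7t = -65.
Solving simultaneously gives s = 1067/31, t = -1084/31.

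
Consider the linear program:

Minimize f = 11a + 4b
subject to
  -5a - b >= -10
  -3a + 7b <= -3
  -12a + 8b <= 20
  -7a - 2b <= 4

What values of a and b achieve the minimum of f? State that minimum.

Vertices and f = 11a + 4b:
  (73/38, 15/38) → f = 863/38
  (8, -30) → f = -32
  (-2/5, -3/5) → f = -34/5

The optimum lies where -5a - b = -10 and -7a - 2b = 4.
Solving simultaneously gives a = 8, b = -30.

a = 8, b = -30, minimum f = -32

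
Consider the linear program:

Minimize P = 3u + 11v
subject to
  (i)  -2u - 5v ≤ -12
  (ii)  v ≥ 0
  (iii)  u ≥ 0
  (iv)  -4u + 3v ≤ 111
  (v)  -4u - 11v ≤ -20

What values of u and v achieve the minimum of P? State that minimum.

Extreme points and P = 3u + 11v:
  (6, 0) → P = 18
  (0, 12/5) → P = 132/5
  (0, 37) → P = 407
The feasible region is unbounded (it extends along (3, 4), (1, 0)), but P strictly increases along every unbounded feasible direction, so there is no improving ray and the minimum is attained at a vertex.

u = 6, v = 0, minimum P = 18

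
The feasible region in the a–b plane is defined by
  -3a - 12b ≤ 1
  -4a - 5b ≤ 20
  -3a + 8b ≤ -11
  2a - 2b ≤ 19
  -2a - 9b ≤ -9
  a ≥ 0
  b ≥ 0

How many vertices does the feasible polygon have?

4

Of the 21 pairwise boundary intersections, those satisfying every inequality are:
  (13, 7/2)
  (171/43, 5/43)
  (19/2, 0)
  (9/2, 0)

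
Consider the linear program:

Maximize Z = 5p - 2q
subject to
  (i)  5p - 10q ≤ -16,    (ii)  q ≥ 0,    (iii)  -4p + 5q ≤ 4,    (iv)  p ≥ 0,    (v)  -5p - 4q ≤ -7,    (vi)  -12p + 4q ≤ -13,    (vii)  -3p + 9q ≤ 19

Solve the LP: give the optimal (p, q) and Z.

Feasible corners and Z = 5p - 2q:
  (8/3, 44/15) → Z = 112/15
  (46/15, 47/15) → Z = 136/15
  (59/21, 64/21) → Z = 167/21

p = 46/15, q = 47/15, maximum Z = 136/15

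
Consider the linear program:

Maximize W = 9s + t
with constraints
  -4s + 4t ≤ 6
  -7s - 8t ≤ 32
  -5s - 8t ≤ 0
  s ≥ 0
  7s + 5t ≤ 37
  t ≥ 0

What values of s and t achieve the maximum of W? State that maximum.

s = 37/7, t = 0, maximum W = 333/7

At the optimal vertex, 7s + 5t = 37 and t = 0.
Solving simultaneously gives s = 37/7, t = 0.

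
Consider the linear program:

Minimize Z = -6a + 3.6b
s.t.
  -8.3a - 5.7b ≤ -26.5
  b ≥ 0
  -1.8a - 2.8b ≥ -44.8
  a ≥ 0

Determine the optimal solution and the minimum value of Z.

Vertices and Z = -6a + 3.6b:
  (265/83, 0) → Z = -1590/83
  (0, 265/57) → Z = 318/19
  (224/9, 0) → Z = -448/3
  (0, 16) → Z = 288/5

a = 224/9, b = 0, minimum Z = -448/3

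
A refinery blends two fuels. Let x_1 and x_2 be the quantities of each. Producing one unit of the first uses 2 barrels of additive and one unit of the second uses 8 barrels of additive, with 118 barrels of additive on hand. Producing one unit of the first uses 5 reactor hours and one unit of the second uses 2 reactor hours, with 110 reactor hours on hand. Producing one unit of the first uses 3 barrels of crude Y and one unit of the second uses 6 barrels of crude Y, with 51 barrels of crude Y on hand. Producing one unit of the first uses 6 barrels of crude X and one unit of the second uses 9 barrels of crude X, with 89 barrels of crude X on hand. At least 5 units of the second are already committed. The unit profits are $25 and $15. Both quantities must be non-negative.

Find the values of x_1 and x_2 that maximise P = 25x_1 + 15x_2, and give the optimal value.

Extreme points and P = 25x_1 + 15x_2:
  (0, 17/2) → P = 255/2
  (0, 5) → P = 75
  (7, 5) → P = 250

The binding constraints are 3x_1 + 6x_2 = 51 and x_2 = 5.
Solving simultaneously gives x_1 = 7, x_2 = 5.

x_1 = 7, x_2 = 5, maximum P = 250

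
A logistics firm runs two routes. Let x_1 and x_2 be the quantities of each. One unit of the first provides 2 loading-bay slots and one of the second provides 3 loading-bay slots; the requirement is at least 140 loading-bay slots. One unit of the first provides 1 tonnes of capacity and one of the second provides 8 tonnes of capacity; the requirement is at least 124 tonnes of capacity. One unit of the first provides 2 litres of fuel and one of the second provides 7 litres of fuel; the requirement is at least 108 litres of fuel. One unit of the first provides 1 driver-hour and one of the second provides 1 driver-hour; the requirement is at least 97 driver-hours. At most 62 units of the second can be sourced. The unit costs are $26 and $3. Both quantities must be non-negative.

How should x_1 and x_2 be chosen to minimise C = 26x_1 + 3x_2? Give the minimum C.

x_1 = 35, x_2 = 62, minimum C = 1096

The feasible region is unbounded (it extends along (1, 0)), but C strictly increases along every unbounded feasible direction, so there is no improving ray and the minimum is attained at a vertex.

The optimum lies where x_1 + x_2 = 97 and x_2 = 62.
Solving simultaneously gives x_1 = 35, x_2 = 62.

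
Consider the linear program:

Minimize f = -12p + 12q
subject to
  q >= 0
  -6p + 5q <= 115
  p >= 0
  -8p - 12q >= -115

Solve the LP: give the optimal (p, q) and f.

Corner points and f = -12p + 12q:
  (0, 0) → f = 0
  (115/8, 0) → f = -345/2
  (0, 115/12) → f = 115

The optimum lies where q = 0 and -8p - 12q = -115.
Solving simultaneously gives p = 115/8, q = 0.

p = 115/8, q = 0, minimum f = -345/2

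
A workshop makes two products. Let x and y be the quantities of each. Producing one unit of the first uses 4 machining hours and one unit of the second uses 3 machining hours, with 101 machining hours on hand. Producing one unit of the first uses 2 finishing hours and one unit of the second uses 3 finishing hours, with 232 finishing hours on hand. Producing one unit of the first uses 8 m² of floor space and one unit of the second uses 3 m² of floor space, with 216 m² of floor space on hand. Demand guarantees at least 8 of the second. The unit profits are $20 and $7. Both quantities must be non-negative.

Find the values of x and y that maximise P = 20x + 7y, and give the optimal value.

Vertices and P = 20x + 7y:
  (0, 101/3) → P = 707/3
  (0, 8) → P = 56
  (77/4, 8) → P = 441

x = 77/4, y = 8, maximum P = 441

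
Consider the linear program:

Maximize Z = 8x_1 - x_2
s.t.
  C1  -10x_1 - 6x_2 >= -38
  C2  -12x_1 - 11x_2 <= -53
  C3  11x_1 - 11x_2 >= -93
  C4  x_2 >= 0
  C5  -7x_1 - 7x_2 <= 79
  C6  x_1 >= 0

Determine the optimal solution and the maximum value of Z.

The binding constraints are -10x_1 - 6x_2 = -38 and -12x_1 - 11x_2 = -53.
Solving simultaneously gives x_1 = 50/19, x_2 = 37/19.

x_1 = 50/19, x_2 = 37/19, maximum Z = 363/19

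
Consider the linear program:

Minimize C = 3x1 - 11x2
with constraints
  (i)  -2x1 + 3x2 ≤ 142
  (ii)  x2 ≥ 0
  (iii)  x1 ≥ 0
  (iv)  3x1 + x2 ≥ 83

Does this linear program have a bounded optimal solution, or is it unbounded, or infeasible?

unbounded

From the feasible point (107/11, 592/11), moving in the direction (3, 2) keeps every constraint satisfied while C decreases without bound.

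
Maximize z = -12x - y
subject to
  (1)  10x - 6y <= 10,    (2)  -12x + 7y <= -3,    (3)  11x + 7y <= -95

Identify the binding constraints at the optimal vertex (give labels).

Vertices and z = -12x - y:
  (-26, -45) → z = 357
  (-125/34, -265/34) → z = 1765/34
  (-4, -51/7) → z = 387/7

The maximum is at (-26, -45). Substituting into each constraint, equality holds for (1) and (2); the remaining constraints have slack.

(1) and (2)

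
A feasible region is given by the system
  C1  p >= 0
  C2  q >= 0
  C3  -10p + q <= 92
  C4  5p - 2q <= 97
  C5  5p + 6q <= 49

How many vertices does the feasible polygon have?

Pairwise boundary intersections that survive every other constraint:
  (0, 0)
  (0, 49/6)
  (49/5, 0)

3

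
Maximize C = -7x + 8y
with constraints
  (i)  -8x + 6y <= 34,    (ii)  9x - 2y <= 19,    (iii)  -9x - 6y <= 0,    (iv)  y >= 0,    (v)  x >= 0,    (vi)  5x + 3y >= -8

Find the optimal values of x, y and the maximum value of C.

x = 91/19, y = 229/19, maximum C = 1195/19

Extreme points and C = -7x + 8y:
  (91/19, 229/19) → C = 1195/19
  (0, 17/3) → C = 136/3
  (19/9, 0) → C = -133/9
  (0, 0) → C = 0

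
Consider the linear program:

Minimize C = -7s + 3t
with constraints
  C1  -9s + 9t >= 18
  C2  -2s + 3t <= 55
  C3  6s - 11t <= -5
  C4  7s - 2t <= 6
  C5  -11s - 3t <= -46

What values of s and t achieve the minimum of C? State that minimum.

Feasible corners and C = -7s + 3t:
  (128/17, 397/17) → C = 295/17
  (-9/13, 697/39) → C = 760/13
  (110/43, 256/43) → C = -2/43

s = 110/43, t = 256/43, minimum C = -2/43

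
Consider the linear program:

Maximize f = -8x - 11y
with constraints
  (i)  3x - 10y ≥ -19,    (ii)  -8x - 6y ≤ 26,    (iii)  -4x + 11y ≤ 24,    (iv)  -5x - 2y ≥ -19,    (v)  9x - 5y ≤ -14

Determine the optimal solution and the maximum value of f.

Vertices and f = -8x - 11y:
  (-187/49, 37/49) → f = 1089/49
  (-3/5, 43/25) → f = -353/25
  (-107/47, -61/47) → f = 1527/47

The binding constraints are -8x - 6y = 26 and 9x - 5y = -14.
Solving simultaneously gives x = -107/47, y = -61/47.

x = -107/47, y = -61/47, maximum f = 1527/47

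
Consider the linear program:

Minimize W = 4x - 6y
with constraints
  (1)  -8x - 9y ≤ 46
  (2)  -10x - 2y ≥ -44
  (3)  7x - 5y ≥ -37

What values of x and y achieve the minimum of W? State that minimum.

x = 73/32, y = 339/32, minimum W = -871/16

Feasible corners and W = 4x - 6y:
  (244/37, -406/37) → W = 3412/37
  (-563/103, -26/103) → W = -2096/103
  (73/32, 339/32) → W = -871/16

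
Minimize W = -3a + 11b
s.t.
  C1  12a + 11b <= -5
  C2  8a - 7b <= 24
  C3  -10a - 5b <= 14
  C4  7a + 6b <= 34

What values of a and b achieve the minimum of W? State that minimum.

Vertices and W = -3a + 11b:
  (229/172, -82/43) → W = -4295/172
  (-129/50, 59/25) → W = 337/10
  (1/5, -16/5) → W = -179/5

The binding constraints are 8a - 7b = 24 and -10a - 5b = 14.
Solving simultaneously gives a = 1/5, b = -16/5.

a = 1/5, b = -16/5, minimum W = -179/5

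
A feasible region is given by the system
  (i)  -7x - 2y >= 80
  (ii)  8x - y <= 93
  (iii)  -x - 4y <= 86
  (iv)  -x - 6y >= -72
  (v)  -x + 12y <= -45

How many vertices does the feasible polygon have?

3

Of the 10 pairwise boundary intersections, those satisfying every inequality are:
  (-74/13, -261/13)
  (-435/43, -395/86)
  (-213/4, -131/16)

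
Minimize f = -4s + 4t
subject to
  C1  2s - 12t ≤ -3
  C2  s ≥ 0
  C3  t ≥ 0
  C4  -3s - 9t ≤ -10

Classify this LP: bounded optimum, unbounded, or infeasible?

unbounded

From the feasible point (31/18, 29/54), moving in the direction (12, 2) keeps every constraint satisfied while f decreases without bound.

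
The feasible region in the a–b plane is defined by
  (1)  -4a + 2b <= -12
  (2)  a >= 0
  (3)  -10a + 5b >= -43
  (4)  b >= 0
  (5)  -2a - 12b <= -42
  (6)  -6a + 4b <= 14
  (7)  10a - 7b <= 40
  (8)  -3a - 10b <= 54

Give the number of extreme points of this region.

4

Pairwise boundary intersections that survive every other constraint:
  (57/13, 36/13)
  (19, 32)
  (363/65, 167/65)
  (121/5, 199/5)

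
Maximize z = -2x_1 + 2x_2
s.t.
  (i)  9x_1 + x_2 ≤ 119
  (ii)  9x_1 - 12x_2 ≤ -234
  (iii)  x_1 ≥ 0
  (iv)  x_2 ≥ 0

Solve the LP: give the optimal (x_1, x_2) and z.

x_1 = 0, x_2 = 119, maximum z = 238

The binding constraints are 9x_1 + x_2 = 119 and x_1 = 0.
Solving simultaneously gives x_1 = 0, x_2 = 119.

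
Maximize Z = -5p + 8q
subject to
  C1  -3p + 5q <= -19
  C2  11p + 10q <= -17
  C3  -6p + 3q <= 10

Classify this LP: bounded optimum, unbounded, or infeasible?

Vertices and Z = -5p + 8q:
  (21/17, -52/17) → Z = -521/17
  (-107/21, -48/7) → Z = -617/21
The feasible region has finitely many vertices and no improving ray; the maximum is -617/21 at (-107/21, -48/7).

bounded optimum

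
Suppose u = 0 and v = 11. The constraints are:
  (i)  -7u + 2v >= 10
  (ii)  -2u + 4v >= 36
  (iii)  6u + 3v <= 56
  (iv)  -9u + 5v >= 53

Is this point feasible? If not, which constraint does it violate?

(i): 22 ≥ 10 ✓
(ii): 44 ≥ 36 ✓
(iii): 33 ≤ 56 ✓
(iv): 55 ≥ 53 ✓

feasible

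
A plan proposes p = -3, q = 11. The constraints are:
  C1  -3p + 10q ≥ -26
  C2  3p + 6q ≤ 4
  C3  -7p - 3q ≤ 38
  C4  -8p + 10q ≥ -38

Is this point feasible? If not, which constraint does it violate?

not feasible — violates C2

Constraint C2: 3p + 6q = 57, which is not ≤ 4. All other constraints are satisfied.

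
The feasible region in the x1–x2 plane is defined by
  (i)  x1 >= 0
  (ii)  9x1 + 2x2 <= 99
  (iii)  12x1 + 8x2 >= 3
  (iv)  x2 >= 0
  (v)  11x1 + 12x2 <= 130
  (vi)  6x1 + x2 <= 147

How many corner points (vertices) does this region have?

5

Of the 15 pairwise boundary intersections, those satisfying every inequality are:
  (0, 3/8)
  (0, 65/6)
  (11, 0)
  (464/43, 81/86)
  (1/4, 0)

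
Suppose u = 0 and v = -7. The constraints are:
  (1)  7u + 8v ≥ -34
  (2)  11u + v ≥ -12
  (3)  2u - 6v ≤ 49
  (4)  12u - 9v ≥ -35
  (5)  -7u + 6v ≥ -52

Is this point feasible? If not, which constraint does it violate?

not feasible — violates (1)

Constraint (1): 7u + 8v = -56, which is not ≥ -34. All other constraints are satisfied.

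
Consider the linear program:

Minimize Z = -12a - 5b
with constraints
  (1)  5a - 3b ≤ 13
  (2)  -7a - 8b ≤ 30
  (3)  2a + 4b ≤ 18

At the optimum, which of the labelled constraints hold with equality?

Feasible corners and Z = -12a - 5b:
  (14/61, -241/61) → Z = 17
  (53/13, 32/13) → Z = -796/13
  (-22, 31/2) → Z = 373/2

The minimum is at (53/13, 32/13). Substituting into each constraint, equality holds for (1) and (3); the remaining constraints have slack.

(1) and (3)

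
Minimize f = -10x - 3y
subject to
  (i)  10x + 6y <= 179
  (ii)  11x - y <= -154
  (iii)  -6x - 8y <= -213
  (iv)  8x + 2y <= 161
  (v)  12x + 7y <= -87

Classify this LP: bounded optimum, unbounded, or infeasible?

Extreme points and f = -10x - 3y:
  (-1775/2, 1509) → f = 4348
  (-81/2, 57) → f = 234
The feasible region has finitely many vertices and no improving ray; the minimum is 234 at (-81/2, 57).

bounded optimum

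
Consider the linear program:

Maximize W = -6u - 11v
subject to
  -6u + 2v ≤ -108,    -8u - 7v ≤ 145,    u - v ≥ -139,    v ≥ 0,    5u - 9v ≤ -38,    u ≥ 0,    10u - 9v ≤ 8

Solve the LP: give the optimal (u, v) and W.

u = 478/17, v = 516/17, maximum W = -8544/17

Corner points and W = -6u - 11v:
  (193/2, 471/2) → W = -6339/2
  (478/17, 516/17) → W = -8544/17
  (1259, 1398) → W = -22932

The optimum lies where -6u + 2v = -108 and 10u - 9v = 8.
Solving simultaneously gives u = 478/17, v = 516/17.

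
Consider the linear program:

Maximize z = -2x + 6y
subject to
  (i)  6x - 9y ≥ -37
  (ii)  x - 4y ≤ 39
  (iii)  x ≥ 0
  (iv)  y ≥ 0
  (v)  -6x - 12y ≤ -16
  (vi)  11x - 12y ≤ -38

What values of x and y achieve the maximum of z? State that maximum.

x = 34/9, y = 179/27, maximum z = 290/9

Extreme points and z = -2x + 6y:
  (0, 37/9) → z = 74/3
  (34/9, 179/27) → z = 290/9
  (0, 19/6) → z = 19

At the optimal vertex, 6x - 9y = -37 and 11x - 12y = -38.
Solving simultaneously gives x = 34/9, y = 179/27.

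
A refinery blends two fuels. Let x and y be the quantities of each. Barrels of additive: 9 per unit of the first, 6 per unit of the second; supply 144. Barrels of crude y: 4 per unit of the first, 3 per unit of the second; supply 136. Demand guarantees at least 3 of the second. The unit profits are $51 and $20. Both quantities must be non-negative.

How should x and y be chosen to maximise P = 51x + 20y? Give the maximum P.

x = 14, y = 3, maximum P = 774

Vertices and P = 51x + 20y:
  (0, 24) → P = 480
  (0, 3) → P = 60
  (14, 3) → P = 774

At the optimal vertex, 9x + 6y = 144 and y = 3.
Solving simultaneously gives x = 14, y = 3.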